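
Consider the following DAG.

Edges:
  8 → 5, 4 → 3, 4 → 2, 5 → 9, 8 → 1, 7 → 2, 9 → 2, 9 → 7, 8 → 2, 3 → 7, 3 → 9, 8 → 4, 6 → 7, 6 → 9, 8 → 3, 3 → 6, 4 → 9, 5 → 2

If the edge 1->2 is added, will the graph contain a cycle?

No

Adding 1→2 creates a cycle iff 2 can already reach 1.
Explore from 2: no path reaches 1. The graph stays acyclic.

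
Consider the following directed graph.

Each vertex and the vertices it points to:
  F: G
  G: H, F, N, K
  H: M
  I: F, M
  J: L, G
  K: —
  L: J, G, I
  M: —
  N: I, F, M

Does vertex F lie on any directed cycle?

Yes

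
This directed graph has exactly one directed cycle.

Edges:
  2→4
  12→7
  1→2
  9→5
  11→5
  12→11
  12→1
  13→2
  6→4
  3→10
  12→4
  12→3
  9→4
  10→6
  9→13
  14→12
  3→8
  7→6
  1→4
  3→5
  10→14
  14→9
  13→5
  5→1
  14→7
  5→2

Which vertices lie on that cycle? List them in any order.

3, 10, 12, 14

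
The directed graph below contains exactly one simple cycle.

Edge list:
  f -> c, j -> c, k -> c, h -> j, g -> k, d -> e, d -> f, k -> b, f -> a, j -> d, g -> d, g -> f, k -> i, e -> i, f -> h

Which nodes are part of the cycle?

d, f, h, j

DFS with gray/black marking from d:
d gray
  f gray
    h gray
      j gray
        c gray
        c black
        j→d: d is gray → back edge
Back edge closes the cycle d → f → h → j → d; its vertices are {d, f, h, j}.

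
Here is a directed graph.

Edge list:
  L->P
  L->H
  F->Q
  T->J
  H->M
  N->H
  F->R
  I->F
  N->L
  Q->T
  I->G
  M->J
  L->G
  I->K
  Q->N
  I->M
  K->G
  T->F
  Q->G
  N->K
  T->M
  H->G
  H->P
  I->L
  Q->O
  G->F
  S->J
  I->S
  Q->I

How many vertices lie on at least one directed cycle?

9

A vertex is on a directed cycle iff it belongs to a strongly connected component of size ≥ 2 (or has a self-loop).
The vertices on cycles are {F, G, H, I, K, L, N, Q, T} — 9 in total.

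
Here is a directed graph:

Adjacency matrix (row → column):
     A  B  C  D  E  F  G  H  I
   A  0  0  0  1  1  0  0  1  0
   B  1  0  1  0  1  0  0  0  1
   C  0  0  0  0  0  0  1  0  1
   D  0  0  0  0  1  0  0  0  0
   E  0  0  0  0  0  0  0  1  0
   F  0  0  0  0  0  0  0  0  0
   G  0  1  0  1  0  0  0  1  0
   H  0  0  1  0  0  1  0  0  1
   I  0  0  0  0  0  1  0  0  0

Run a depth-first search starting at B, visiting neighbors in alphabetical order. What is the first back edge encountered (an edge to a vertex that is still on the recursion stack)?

G->B

DFS from B (visiting neighbors in alphabetical order); mark gray on enter, black on exit:
B gray
  A gray
    D gray
      E gray
        H gray
          C gray
            G gray
              G→B: B is gray → back edge
First back edge: G → B.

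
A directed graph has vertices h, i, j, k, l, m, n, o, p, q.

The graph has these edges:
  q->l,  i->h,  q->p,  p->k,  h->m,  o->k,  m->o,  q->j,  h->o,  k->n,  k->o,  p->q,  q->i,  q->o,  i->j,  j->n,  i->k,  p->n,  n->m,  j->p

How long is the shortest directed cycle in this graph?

2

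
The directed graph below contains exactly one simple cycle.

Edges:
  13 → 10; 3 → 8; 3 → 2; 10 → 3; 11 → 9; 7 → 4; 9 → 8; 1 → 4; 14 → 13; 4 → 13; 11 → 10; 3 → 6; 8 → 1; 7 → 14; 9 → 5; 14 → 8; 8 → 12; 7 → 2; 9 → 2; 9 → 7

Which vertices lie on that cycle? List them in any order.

1, 3, 4, 8, 10, 13

DFS with gray/black marking from 10:
10 gray
  3 gray
    2 gray
    2 black
    6 gray
    6 black
    8 gray
      12 gray
      12 black
      1 gray
        4 gray
          13 gray
            13→10: 10 is gray → back edge
Back edge closes the cycle 10 → 3 → 8 → 1 → 4 → 13 → 10; its vertices are {1, 3, 4, 8, 10, 13}.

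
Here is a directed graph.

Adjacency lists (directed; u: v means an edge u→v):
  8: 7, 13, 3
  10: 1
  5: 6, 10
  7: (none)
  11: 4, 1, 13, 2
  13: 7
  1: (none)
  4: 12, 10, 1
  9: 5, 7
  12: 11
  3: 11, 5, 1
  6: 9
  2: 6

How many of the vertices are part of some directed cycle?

6

A vertex is on a directed cycle iff it belongs to a strongly connected component of size ≥ 2 (or has a self-loop).
The vertices on cycles are {4, 5, 6, 9, 11, 12} — 6 in total.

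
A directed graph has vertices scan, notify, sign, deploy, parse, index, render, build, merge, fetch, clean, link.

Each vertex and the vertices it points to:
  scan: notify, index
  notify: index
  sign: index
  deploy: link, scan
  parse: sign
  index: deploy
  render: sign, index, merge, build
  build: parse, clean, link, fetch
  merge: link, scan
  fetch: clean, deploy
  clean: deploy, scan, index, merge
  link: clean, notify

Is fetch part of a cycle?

fetch lies on a cycle iff there is a path from fetch back to itself.
Exploring from fetch, it never reaches itself; equivalently, its strongly connected component is a singleton.

No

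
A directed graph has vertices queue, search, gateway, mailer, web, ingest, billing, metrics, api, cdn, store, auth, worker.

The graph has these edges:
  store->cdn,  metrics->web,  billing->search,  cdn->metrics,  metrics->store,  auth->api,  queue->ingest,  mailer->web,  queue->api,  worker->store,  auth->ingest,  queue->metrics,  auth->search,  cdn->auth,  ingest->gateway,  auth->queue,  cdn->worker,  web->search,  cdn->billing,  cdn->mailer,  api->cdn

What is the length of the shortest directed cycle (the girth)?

3

For each vertex v, BFS finds the shortest path from v back to v.
The shortest such closed walk is api → cdn → auth → api, length 3.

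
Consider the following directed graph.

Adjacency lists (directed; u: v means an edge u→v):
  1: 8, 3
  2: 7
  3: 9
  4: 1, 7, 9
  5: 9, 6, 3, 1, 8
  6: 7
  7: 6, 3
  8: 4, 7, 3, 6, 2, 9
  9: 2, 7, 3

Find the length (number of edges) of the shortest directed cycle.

2

For each vertex v, BFS finds the shortest path from v back to v.
The shortest such closed walk is 6 → 7 → 6, length 2.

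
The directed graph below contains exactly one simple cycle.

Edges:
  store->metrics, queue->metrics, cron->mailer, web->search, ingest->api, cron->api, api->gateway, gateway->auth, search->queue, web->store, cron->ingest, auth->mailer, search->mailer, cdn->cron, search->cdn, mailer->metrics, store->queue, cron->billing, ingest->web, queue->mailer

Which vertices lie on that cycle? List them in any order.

DFS with gray/black marking from cron:
cron gray
  mailer gray
    metrics gray
    metrics black
  mailer black
  billing gray
  billing black
  api gray
    gateway gray
      auth gray
        auth→mailer: mailer black — skip
      auth black
    gateway black
  api black
  ingest gray
    ingest→api: api black — skip
    web gray
      store gray
        queue gray
          queue→mailer: mailer black — skip
          queue→metrics: metrics black — skip
        queue black
        store→metrics: metrics black — skip
      store black
      search gray
        cdn gray
          cdn→cron: cron is gray → back edge
Back edge closes the cycle cron → ingest → web → search → cdn → cron; its vertices are {cdn, web, cron, ingest, search}.

cdn, web, cron, ingest, search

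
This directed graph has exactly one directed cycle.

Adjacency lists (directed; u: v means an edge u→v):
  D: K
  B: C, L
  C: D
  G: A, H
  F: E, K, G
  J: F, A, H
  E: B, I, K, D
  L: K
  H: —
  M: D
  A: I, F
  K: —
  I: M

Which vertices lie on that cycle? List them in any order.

DFS with gray/black marking from F:
F gray
  E gray
    B gray
      C gray
        D gray
          K gray
          K black
        D black
      C black
      L gray
        L→K: K black — skip
      L black
    B black
    I gray
      M gray
        M→D: D black — skip
      M black
    I black
    E→K: K black — skip
    E→D: D black — skip
  E black
  F→K: K black — skip
  G gray
    A gray
      A→I: I black — skip
      A→F: F is gray → back edge
Back edge closes the cycle F → G → A → F; its vertices are {A, F, G}.

A, F, G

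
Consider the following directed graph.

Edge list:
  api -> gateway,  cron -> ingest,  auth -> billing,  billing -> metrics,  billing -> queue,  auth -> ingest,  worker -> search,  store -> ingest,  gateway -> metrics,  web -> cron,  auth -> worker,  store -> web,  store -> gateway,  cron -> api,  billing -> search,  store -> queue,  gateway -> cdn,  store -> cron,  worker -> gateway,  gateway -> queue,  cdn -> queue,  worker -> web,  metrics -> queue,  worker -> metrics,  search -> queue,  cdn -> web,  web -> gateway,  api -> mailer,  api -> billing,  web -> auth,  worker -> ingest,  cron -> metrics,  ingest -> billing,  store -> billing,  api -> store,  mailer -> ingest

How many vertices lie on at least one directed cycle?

8

A vertex is on a directed cycle iff it belongs to a strongly connected component of size ≥ 2 (or has a self-loop).
The vertices on cycles are {api, cdn, web, auth, cron, store, worker, gateway} — 8 in total.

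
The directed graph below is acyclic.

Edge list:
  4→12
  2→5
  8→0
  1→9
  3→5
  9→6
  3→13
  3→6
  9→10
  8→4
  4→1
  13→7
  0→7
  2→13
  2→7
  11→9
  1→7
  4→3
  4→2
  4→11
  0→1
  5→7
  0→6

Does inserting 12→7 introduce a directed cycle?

Adding 12→7 creates a cycle iff 7 can already reach 12.
Explore from 7: no path reaches 12. The graph stays acyclic.

No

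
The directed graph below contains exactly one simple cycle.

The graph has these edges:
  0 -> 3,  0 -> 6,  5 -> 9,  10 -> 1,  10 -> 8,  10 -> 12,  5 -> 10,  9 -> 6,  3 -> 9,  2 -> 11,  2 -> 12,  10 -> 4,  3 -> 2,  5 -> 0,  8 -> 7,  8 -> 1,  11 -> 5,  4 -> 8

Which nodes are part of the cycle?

DFS with gray/black marking from 5:
5 gray
  10 gray
    1 gray
    1 black
    12 gray
    12 black
    8 gray
      8→1: 1 black — skip
      7 gray
      7 black
    8 black
    4 gray
      4→8: 8 black — skip
    4 black
  10 black
  9 gray
    6 gray
    6 black
  9 black
  0 gray
    3 gray
      3→9: 9 black — skip
      2 gray
        11 gray
          11→5: 5 is gray → back edge
Back edge closes the cycle 5 → 0 → 3 → 2 → 11 → 5; its vertices are {0, 2, 3, 5, 11}.

0, 2, 3, 5, 11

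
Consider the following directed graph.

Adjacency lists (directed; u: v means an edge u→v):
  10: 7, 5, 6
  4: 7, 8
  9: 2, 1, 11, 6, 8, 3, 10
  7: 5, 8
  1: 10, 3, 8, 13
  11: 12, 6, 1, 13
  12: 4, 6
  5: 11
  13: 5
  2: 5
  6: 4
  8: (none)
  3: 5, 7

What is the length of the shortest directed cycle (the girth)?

3

For each vertex v, BFS finds the shortest path from v back to v.
The shortest such closed walk is 11 → 13 → 5 → 11, length 3.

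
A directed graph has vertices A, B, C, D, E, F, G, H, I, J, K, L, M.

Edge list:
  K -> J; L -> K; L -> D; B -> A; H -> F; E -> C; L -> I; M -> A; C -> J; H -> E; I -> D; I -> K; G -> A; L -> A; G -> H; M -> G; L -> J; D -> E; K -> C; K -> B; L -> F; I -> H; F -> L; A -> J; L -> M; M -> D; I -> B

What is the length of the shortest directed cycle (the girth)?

2

For each vertex v, BFS finds the shortest path from v back to v.
The shortest such closed walk is F → L → F, length 2.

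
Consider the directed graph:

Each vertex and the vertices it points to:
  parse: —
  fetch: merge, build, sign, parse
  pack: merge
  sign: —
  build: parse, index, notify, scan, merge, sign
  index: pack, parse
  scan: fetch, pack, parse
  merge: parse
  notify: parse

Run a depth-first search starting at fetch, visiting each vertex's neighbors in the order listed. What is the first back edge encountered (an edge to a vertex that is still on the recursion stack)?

scan->fetch

DFS from fetch (visiting each vertex's neighbors in the order listed); mark gray on enter, black on exit:
fetch gray
  merge gray
    parse gray
    parse black
  merge black
  build gray
    build→parse: parse black — skip
    index gray
      pack gray
        pack→merge: merge black — skip
      pack black
      index→parse: parse black — skip
    index black
    notify gray
      notify→parse: parse black — skip
    notify black
    scan gray
      scan→fetch: fetch is gray → back edge
First back edge: scan → fetch.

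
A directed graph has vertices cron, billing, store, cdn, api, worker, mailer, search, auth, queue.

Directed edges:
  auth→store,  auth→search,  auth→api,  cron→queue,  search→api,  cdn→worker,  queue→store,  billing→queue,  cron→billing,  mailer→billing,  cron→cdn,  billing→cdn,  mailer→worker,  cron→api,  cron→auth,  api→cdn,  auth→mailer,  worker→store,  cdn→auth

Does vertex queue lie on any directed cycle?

No

queue lies on a cycle iff there is a path from queue back to itself.
Exploring from queue, it never reaches itself; equivalently, its strongly connected component is a singleton.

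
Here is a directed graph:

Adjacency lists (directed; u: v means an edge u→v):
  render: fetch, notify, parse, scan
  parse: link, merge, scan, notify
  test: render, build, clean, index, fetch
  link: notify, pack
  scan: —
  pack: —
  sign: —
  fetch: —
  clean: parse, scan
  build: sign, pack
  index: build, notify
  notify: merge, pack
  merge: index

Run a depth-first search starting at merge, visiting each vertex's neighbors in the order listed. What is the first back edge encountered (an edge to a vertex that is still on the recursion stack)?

DFS from merge (visiting each vertex's neighbors in the order listed); mark gray on enter, black on exit:
merge gray
  index gray
    build gray
      sign gray
      sign black
      pack gray
      pack black
    build black
    notify gray
      notify→merge: merge is gray → back edge
First back edge: notify → merge.

notify->merge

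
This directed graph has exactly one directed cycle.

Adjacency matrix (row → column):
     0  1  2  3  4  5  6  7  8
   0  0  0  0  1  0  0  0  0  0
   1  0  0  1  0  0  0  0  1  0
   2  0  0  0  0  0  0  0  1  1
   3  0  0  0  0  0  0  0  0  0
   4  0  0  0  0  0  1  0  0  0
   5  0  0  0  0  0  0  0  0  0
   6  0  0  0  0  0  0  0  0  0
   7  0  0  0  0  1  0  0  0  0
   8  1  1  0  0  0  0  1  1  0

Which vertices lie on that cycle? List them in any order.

1, 2, 8

DFS with gray/black marking from 8:
8 gray
  0 gray
    3 gray
    3 black
  0 black
  7 gray
    4 gray
      5 gray
      5 black
    4 black
  7 black
  6 gray
  6 black
  1 gray
    2 gray
      2→8: 8 is gray → back edge
Back edge closes the cycle 8 → 1 → 2 → 8; its vertices are {1, 2, 8}.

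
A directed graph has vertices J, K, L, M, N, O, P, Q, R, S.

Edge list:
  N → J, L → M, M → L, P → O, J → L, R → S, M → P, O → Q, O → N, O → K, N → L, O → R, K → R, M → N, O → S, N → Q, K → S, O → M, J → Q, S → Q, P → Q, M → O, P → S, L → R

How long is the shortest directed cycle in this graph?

2

For each vertex v, BFS finds the shortest path from v back to v.
The shortest such closed walk is O → M → O, length 2.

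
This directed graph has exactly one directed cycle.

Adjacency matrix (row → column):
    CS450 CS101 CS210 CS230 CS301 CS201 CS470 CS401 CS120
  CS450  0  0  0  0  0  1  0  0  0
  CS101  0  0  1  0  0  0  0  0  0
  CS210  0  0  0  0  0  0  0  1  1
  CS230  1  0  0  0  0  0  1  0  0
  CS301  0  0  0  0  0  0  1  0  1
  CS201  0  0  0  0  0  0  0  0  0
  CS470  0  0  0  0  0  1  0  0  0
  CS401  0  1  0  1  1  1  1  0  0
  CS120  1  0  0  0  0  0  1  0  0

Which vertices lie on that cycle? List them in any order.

CS101, CS210, CS401

DFS with gray/black marking from CS210:
CS210 gray
  CS401 gray
    CS230 gray
      CS470 gray
        CS201 gray
        CS201 black
      CS470 black
      CS450 gray
        CS450→CS201: CS201 black — skip
      CS450 black
    CS230 black
    CS301 gray
      CS120 gray
        CS120→CS450: CS450 black — skip
        CS120→CS470: CS470 black — skip
      CS120 black
      CS301→CS470: CS470 black — skip
    CS301 black
    CS401→CS470: CS470 black — skip
    CS101 gray
      CS101→CS210: CS210 is gray → back edge
Back edge closes the cycle CS210 → CS401 → CS101 → CS210; its vertices are {CS101, CS210, CS401}.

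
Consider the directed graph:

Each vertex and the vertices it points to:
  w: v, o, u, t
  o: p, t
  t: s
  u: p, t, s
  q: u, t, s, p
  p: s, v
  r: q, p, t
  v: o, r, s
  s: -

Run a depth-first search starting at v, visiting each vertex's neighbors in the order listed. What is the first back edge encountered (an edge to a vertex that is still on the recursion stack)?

p->v

DFS from v (visiting each vertex's neighbors in the order listed); mark gray on enter, black on exit:
v gray
  o gray
    p gray
      s gray
      s black
      p→v: v is gray → back edge
First back edge: p → v.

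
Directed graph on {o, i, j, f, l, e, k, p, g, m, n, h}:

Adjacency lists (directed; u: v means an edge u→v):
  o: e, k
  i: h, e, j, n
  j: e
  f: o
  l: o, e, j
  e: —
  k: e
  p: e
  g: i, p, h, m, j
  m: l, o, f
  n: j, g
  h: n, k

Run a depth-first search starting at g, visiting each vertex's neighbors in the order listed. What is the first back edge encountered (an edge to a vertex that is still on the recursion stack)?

DFS from g (visiting each vertex's neighbors in the order listed); mark gray on enter, black on exit:
g gray
  i gray
    h gray
      n gray
        j gray
          e gray
          e black
        j black
        n→g: g is gray → back edge
First back edge: n → g.

n→g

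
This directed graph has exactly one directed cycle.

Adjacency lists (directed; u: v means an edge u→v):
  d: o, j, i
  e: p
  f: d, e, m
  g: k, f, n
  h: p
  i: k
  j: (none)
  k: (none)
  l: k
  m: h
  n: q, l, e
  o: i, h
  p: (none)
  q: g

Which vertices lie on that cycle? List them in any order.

DFS with gray/black marking from q:
q gray
  g gray
    k gray
    k black
    f gray
      d gray
        o gray
          i gray
            i→k: k black — skip
          i black
          h gray
            p gray
            p black
          h black
        o black
        j gray
        j black
        d→i: i black — skip
      d black
      e gray
        e→p: p black — skip
      e black
      m gray
        m→h: h black — skip
      m black
    f black
    n gray
      n→q: q is gray → back edge
Back edge closes the cycle q → g → n → q; its vertices are {g, n, q}.

g, n, q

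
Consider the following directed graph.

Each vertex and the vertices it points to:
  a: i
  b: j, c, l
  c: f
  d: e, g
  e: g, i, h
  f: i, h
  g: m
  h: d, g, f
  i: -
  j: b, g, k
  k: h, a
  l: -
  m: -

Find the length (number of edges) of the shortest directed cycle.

For each vertex v, BFS finds the shortest path from v back to v.
The shortest such closed walk is b → j → b, length 2.

2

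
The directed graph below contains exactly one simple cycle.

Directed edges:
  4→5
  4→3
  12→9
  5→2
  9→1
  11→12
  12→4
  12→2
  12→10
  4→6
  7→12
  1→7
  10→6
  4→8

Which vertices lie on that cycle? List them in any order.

1, 7, 9, 12

DFS with gray/black marking from 12:
12 gray
  10 gray
    6 gray
    6 black
  10 black
  9 gray
    1 gray
      7 gray
        7→12: 12 is gray → back edge
Back edge closes the cycle 12 → 9 → 1 → 7 → 12; its vertices are {1, 7, 9, 12}.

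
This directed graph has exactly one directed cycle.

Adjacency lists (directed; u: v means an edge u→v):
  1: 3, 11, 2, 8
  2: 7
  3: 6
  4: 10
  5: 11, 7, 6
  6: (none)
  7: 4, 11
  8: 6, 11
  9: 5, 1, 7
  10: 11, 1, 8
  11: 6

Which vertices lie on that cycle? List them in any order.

DFS with gray/black marking from 1:
1 gray
  3 gray
    6 gray
    6 black
  3 black
  11 gray
    11→6: 6 black — skip
  11 black
  2 gray
    7 gray
      4 gray
        10 gray
          10→11: 11 black — skip
          10→1: 1 is gray → back edge
Back edge closes the cycle 1 → 2 → 7 → 4 → 10 → 1; its vertices are {1, 2, 4, 7, 10}.

1, 2, 4, 7, 10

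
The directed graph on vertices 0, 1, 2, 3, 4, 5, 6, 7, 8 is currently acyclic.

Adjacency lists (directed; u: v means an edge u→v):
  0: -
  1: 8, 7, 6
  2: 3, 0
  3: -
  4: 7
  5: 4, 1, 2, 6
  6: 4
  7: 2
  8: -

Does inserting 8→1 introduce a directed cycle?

Adding 8→1 creates a cycle iff 1 can already reach 8.
Path from 1: 1 → 8.
So 1 → … → 8 → 1 is a cycle.

Yes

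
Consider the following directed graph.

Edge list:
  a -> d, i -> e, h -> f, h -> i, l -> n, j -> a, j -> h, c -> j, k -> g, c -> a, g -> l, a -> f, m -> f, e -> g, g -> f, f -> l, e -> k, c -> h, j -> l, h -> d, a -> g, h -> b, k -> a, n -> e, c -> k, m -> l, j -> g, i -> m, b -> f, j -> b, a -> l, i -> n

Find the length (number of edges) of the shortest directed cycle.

4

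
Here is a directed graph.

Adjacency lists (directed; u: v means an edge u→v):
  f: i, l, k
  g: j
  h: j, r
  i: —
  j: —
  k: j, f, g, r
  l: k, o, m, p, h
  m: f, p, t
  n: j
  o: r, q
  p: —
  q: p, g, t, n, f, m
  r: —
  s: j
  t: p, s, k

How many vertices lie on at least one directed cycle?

A vertex is on a directed cycle iff it belongs to a strongly connected component of size ≥ 2 (or has a self-loop).
The vertices on cycles are {f, k, l, m, o, q, t} — 7 in total.

7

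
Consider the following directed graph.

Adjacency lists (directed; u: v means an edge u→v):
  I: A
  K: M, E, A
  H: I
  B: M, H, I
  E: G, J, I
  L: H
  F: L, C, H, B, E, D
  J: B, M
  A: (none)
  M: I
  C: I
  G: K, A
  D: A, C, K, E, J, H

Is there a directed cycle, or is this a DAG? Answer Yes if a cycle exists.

Yes

DFS with white/gray/black marking, starting from H:
H gray
  I gray
    A gray
    A black
  I black
H black
K gray
  M gray
    M→I: I black — skip
  M black
  E gray
    G gray
      G→K: K is gray → back edge
Back edge found, so a cycle exists: K → E → G → K.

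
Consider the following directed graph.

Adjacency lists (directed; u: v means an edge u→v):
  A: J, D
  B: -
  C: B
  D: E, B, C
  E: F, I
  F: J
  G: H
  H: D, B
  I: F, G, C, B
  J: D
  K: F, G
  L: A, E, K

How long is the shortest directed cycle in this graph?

For each vertex v, BFS finds the shortest path from v back to v.
The shortest such closed walk is E → F → J → D → E, length 4.

4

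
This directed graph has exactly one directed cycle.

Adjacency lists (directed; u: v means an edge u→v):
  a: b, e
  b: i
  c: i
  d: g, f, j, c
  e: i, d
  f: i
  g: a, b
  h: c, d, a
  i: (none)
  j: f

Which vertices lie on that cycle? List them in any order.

DFS with gray/black marking from d:
d gray
  g gray
    a gray
      b gray
        i gray
        i black
      b black
      e gray
        e→i: i black — skip
        e→d: d is gray → back edge
Back edge closes the cycle d → g → a → e → d; its vertices are {a, d, e, g}.

a, d, e, g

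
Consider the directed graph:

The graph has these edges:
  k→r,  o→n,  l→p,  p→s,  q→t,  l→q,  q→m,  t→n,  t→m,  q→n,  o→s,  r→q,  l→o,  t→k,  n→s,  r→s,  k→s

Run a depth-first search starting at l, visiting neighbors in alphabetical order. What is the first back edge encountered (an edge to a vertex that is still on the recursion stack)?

r→q

DFS from l (visiting neighbors in alphabetical order); mark gray on enter, black on exit:
l gray
  o gray
    n gray
      s gray
      s black
    n black
    o→s: s black — skip
  o black
  p gray
    p→s: s black — skip
  p black
  q gray
    m gray
    m black
    q→n: n black — skip
    t gray
      k gray
        r gray
          r→q: q is gray → back edge
First back edge: r → q.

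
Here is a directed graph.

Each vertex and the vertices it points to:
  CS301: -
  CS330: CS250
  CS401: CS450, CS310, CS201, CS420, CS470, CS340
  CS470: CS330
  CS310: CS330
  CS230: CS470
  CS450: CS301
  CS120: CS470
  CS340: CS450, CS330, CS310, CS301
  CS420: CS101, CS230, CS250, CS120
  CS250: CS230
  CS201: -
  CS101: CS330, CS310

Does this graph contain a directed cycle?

Yes

DFS with white/gray/black marking, starting from CS420:
CS420 gray
  CS101 gray
    CS330 gray
      CS250 gray
        CS230 gray
          CS470 gray
            CS470→CS330: CS330 is gray → back edge
Back edge found, so a cycle exists: CS330 → CS250 → CS230 → CS470 → CS330.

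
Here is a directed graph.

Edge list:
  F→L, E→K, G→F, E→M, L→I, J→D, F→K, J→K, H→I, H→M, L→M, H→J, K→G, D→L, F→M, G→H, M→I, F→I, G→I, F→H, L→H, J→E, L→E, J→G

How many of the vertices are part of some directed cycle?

8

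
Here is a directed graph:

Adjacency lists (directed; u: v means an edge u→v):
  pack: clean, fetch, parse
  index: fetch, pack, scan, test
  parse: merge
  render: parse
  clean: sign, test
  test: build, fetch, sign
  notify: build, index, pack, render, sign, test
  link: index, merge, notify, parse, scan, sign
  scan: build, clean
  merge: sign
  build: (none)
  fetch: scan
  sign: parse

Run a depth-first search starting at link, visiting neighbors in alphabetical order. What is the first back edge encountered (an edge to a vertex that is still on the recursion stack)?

DFS from link (visiting neighbors in alphabetical order); mark gray on enter, black on exit:
link gray
  index gray
    fetch gray
      scan gray
        build gray
        build black
        clean gray
          sign gray
            parse gray
              merge gray
                merge→sign: sign is gray → back edge
First back edge: merge → sign.

merge→sign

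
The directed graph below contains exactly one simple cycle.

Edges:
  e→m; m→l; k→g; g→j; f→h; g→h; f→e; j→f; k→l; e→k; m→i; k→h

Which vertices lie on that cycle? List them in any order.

DFS with gray/black marking from e:
e gray
  m gray
    l gray
    l black
    i gray
    i black
  m black
  k gray
    g gray
      h gray
      h black
      j gray
        f gray
          f→h: h black — skip
          f→e: e is gray → back edge
Back edge closes the cycle e → k → g → j → f → e; its vertices are {e, f, g, j, k}.

e, f, g, j, k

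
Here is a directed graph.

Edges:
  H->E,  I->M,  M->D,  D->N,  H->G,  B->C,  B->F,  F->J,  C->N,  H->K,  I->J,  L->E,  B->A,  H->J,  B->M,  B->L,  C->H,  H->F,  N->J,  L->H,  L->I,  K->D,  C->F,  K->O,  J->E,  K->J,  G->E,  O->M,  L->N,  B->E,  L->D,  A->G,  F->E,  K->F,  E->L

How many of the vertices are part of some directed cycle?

A vertex is on a directed cycle iff it belongs to a strongly connected component of size ≥ 2 (or has a self-loop).
The vertices on cycles are {D, E, F, G, H, I, J, K, L, M, N, O} — 12 in total.

12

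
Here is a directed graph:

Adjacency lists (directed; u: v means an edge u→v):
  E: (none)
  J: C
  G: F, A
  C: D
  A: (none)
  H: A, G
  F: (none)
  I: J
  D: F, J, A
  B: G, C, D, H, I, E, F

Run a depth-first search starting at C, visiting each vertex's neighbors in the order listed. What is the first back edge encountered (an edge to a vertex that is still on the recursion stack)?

J->C

DFS from C (visiting each vertex's neighbors in the order listed); mark gray on enter, black on exit:
C gray
  D gray
    F gray
    F black
    J gray
      J→C: C is gray → back edge
First back edge: J → C.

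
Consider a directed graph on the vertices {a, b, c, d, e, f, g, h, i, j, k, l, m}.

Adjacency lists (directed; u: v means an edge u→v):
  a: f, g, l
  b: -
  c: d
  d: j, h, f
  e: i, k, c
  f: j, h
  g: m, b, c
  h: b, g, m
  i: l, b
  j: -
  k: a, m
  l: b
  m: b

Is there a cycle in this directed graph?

DFS with white/gray/black marking, starting from k:
k gray
  a gray
    f gray
      j gray
      j black
      h gray
        b gray
        b black
        g gray
          m gray
            m→b: b black — skip
          m black
          g→b: b black — skip
          c gray
            d gray
              d→j: j black — skip
              d→h: h is gray → back edge
Back edge found, so a cycle exists: h → g → c → d → h.

Yes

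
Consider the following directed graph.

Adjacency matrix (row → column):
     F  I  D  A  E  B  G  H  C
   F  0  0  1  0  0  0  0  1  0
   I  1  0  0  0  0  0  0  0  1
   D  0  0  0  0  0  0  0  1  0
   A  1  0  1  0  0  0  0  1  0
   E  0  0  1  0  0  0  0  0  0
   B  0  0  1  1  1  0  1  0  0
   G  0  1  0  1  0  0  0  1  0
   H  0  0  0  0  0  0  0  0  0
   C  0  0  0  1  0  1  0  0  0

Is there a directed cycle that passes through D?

D lies on a cycle iff there is a path from D back to itself.
Exploring from D, it never reaches itself; equivalently, its strongly connected component is a singleton.

No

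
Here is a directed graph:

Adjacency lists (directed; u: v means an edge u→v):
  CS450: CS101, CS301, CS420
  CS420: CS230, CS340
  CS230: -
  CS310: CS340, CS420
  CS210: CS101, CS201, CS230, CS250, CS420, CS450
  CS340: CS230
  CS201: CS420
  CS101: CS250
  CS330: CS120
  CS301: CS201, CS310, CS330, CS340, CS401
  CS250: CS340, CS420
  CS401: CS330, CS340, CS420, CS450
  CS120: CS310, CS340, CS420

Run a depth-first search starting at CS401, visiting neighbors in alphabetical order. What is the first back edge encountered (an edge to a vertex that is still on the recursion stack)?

DFS from CS401 (visiting neighbors in alphabetical order); mark gray on enter, black on exit:
CS401 gray
  CS330 gray
    CS120 gray
      CS310 gray
        CS340 gray
          CS230 gray
          CS230 black
        CS340 black
        CS420 gray
          CS420→CS230: CS230 black — skip
          CS420→CS340: CS340 black — skip
        CS420 black
      CS310 black
      CS120→CS340: CS340 black — skip
      CS120→CS420: CS420 black — skip
    CS120 black
  CS330 black
  CS401→CS340: CS340 black — skip
  CS401→CS420: CS420 black — skip
  CS450 gray
    CS101 gray
      CS250 gray
        CS250→CS340: CS340 black — skip
        CS250→CS420: CS420 black — skip
      CS250 black
    CS101 black
    CS301 gray
      CS201 gray
        CS201→CS420: CS420 black — skip
      CS201 black
      CS301→CS310: CS310 black — skip
      CS301→CS330: CS330 black — skip
      CS301→CS340: CS340 black — skip
      CS301→CS401: CS401 is gray → back edge
First back edge: CS301 → CS401.

CS301→CS401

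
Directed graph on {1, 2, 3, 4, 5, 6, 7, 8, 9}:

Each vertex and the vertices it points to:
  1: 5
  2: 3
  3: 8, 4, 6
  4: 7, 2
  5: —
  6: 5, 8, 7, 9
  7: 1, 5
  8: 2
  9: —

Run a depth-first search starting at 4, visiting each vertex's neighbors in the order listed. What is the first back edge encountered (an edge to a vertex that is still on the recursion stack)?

8->2

DFS from 4 (visiting each vertex's neighbors in the order listed); mark gray on enter, black on exit:
4 gray
  7 gray
    1 gray
      5 gray
      5 black
    1 black
    7→5: 5 black — skip
  7 black
  2 gray
    3 gray
      8 gray
        8→2: 2 is gray → back edge
First back edge: 8 → 2.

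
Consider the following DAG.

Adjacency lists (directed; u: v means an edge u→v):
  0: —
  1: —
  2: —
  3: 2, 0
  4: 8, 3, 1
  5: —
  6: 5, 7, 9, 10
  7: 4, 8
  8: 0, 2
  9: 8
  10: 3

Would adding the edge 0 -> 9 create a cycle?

Adding 0→9 creates a cycle iff 9 can already reach 0.
Path from 9: 9 → 8 → 0.
So 9 → … → 0 → 9 is a cycle.

Yes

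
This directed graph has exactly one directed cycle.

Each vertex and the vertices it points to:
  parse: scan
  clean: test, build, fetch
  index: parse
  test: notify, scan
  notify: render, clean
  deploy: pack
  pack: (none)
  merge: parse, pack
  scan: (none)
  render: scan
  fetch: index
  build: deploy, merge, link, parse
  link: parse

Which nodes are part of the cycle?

test, clean, notify

DFS with gray/black marking from notify:
notify gray
  render gray
    scan gray
    scan black
  render black
  clean gray
    test gray
      test→notify: notify is gray → back edge
Back edge closes the cycle notify → clean → test → notify; its vertices are {test, clean, notify}.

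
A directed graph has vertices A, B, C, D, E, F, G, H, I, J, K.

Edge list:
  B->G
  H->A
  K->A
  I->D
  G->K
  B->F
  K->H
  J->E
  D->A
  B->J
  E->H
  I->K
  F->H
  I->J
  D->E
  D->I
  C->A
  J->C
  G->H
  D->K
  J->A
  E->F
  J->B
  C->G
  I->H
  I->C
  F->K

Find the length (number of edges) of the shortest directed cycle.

For each vertex v, BFS finds the shortest path from v back to v.
The shortest such closed walk is I → D → I, length 2.

2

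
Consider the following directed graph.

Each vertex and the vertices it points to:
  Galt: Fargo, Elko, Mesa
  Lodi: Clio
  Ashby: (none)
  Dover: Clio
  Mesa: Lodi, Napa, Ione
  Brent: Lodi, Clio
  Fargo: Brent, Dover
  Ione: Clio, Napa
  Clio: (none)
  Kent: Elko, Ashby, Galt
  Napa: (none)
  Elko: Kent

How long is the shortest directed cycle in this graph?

2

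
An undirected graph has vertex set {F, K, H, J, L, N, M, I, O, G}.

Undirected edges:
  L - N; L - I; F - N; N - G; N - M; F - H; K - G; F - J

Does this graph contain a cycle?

No

DFS, tracking each vertex's parent; an edge to a visited non-parent vertex closes a cycle.
Start from I:
visit I (parent –)
  visit L (parent I)
    L–I: parent, skip
    visit N (parent L)
      visit F (parent N)
        visit H (parent F)
          H–F: parent, skip
        F–N: parent, skip
        visit J (parent F)
          J–F: parent, skip
      N–L: parent, skip
      visit M (parent N)
        M–N: parent, skip
      visit G (parent N)
        G–N: parent, skip
        visit K (parent G)
          K–G: parent, skip
visit O (parent –)
No non-parent visited neighbor found — the graph is a forest.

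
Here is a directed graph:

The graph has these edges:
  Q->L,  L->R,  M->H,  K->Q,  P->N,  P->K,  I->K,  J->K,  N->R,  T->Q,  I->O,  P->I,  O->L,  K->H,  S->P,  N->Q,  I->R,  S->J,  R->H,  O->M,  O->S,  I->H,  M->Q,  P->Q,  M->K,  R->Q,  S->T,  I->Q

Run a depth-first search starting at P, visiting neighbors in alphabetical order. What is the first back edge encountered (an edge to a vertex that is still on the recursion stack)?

R→Q

DFS from P (visiting neighbors in alphabetical order); mark gray on enter, black on exit:
P gray
  I gray
    H gray
    H black
    K gray
      K→H: H black — skip
      Q gray
        L gray
          R gray
            R→H: H black — skip
            R→Q: Q is gray → back edge
First back edge: R → Q.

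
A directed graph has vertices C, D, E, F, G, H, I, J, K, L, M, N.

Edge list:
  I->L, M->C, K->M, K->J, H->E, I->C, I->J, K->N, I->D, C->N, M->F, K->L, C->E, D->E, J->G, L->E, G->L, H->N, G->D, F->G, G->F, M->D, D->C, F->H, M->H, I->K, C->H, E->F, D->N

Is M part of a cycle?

No

M lies on a cycle iff there is a path from M back to itself.
Exploring from M, it never reaches itself; equivalently, its strongly connected component is a singleton.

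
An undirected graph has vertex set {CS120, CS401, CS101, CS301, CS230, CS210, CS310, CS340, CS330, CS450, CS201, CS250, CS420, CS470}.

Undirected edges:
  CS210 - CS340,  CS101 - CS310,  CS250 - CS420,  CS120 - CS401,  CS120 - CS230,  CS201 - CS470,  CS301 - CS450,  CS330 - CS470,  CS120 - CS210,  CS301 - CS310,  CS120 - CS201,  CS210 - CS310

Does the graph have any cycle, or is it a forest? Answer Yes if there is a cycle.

No

DFS, tracking each vertex's parent; an edge to a visited non-parent vertex closes a cycle.
Start from CS210:
visit CS210 (parent –)
  visit CS310 (parent CS210)
    CS310–CS210: parent, skip
    visit CS301 (parent CS310)
      CS301–CS310: parent, skip
      visit CS450 (parent CS301)
        CS450–CS301: parent, skip
    visit CS101 (parent CS310)
      CS101–CS310: parent, skip
  visit CS340 (parent CS210)
    CS340–CS210: parent, skip
  visit CS120 (parent CS210)
    visit CS201 (parent CS120)
      CS201–CS120: parent, skip
      visit CS470 (parent CS201)
        visit CS330 (parent CS470)
          CS330–CS470: parent, skip
        CS470–CS201: parent, skip
    visit CS230 (parent CS120)
      CS230–CS120: parent, skip
    CS120–CS210: parent, skip
    visit CS401 (parent CS120)
      CS401–CS120: parent, skip
visit CS250 (parent –)
  visit CS420 (parent CS250)
    CS420–CS250: parent, skip
No non-parent visited neighbor found — the graph is a forest.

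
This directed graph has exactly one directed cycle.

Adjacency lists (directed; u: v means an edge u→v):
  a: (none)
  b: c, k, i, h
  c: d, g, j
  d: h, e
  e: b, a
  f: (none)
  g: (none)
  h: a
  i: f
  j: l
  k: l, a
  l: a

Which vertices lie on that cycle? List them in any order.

b, c, d, e

DFS with gray/black marking from b:
b gray
  c gray
    d gray
      h gray
        a gray
        a black
      h black
      e gray
        e→b: b is gray → back edge
Back edge closes the cycle b → c → d → e → b; its vertices are {b, c, d, e}.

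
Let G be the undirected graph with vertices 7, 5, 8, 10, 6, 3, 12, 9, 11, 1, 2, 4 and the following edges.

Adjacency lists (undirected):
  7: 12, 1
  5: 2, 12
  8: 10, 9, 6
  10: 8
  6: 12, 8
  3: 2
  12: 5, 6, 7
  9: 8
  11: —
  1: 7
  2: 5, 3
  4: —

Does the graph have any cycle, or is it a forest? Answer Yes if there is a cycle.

No

DFS, tracking each vertex's parent; an edge to a visited non-parent vertex closes a cycle.
Start from 1:
visit 1 (parent –)
  visit 7 (parent 1)
    visit 12 (parent 7)
      visit 5 (parent 12)
        visit 2 (parent 5)
          2–5: parent, skip
          visit 3 (parent 2)
            3–2: parent, skip
        5–12: parent, skip
      visit 6 (parent 12)
        6–12: parent, skip
        visit 8 (parent 6)
          visit 10 (parent 8)
            10–8: parent, skip
          visit 9 (parent 8)
            9–8: parent, skip
          8–6: parent, skip
      12–7: parent, skip
    7–1: parent, skip
visit 11 (parent –)
visit 4 (parent –)
No non-parent visited neighbor found — the graph is a forest.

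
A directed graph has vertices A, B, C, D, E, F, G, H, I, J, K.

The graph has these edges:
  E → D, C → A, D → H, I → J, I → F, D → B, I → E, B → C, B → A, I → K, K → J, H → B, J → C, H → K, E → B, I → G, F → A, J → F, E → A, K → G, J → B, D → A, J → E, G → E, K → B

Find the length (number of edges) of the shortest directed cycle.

For each vertex v, BFS finds the shortest path from v back to v.
The shortest such closed walk is J → E → D → H → K → J, length 5.

5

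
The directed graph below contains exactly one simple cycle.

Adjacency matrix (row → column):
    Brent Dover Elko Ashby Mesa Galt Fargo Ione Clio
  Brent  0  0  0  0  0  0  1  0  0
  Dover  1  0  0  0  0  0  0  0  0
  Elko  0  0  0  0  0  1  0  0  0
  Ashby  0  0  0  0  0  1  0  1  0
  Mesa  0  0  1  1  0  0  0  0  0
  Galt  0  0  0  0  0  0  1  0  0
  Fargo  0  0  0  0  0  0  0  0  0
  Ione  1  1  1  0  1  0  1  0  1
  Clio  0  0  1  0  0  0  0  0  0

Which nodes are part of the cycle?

Ione, Mesa, Ashby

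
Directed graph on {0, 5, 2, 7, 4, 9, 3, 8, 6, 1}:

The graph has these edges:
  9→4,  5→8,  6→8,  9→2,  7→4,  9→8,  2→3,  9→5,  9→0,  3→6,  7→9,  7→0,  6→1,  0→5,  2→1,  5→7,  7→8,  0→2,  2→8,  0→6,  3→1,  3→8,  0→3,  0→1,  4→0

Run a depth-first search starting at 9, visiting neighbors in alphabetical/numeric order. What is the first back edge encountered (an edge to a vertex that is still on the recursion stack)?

7→0

DFS from 9 (visiting neighbors in alphabetical/numeric order); mark gray on enter, black on exit:
9 gray
  0 gray
    1 gray
    1 black
    2 gray
      2→1: 1 black — skip
      3 gray
        3→1: 1 black — skip
        6 gray
          6→1: 1 black — skip
          8 gray
          8 black
        6 black
        3→8: 8 black — skip
      3 black
      2→8: 8 black — skip
    2 black
    0→3: 3 black — skip
    5 gray
      7 gray
        7→0: 0 is gray → back edge
First back edge: 7 → 0.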